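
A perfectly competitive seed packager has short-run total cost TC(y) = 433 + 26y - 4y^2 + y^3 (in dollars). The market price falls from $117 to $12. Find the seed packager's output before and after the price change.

Output falls from 7 to 0 (the firm shuts down)

MC = 26 - 8y + 3y^2; the shutdown threshold is min AVC = $22 (at y = 2).
With P = $117 above the shutdown price, P = MC gives y = 7.
At P = $12 < min AVC = $22, price no longer covers variable cost at any output, so the firm shuts down: y = 0.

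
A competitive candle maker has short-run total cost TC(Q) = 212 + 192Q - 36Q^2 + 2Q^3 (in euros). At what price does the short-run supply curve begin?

€30 per unit

Short-run supply begins at min AVC. From VC = 192Q - 36Q^2 + 2Q^3, AVC = 192 - 36Q + 2Q^2.
dAVC/dQ = -36 + 4Q = 0 gives Q = 9. min AVC = 192 - 36·9 + 2·9^2 = 30.
For P < €30 the firm produces nothing.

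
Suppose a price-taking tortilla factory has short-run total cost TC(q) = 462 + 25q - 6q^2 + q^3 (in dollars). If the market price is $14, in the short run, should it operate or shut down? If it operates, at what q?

Shut down

Variable cost is VC = 25q - 6q^2 + q^3, so AVC = VC/q = 25 - 6q + q^2 and MC = dTC/dq = 25 - 12q + 3q^2.
The AVC parabola has its vertex at q = 6/2 = 3, where AVC = 25 - 6·3 + 3^2 = $16.
P = $14 lies below min AVC = $16; no output level covers variable cost.
The firm minimizes its loss by shutting down and losing only its fixed cost of $462.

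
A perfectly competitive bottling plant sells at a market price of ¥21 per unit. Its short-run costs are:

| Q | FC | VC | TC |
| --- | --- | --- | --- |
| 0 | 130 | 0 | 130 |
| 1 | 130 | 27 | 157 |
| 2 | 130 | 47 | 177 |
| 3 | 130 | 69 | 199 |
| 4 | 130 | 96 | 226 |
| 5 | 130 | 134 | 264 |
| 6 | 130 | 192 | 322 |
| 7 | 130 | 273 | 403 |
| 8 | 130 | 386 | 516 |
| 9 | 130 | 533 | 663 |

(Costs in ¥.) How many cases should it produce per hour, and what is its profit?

Tabulate TR − TC: Q=0: -130; Q=1: -136; Q=2: -135; Q=3: -136; Q=4: -142; Q=5: -159; Q=6: -196; Q=7: -256; Q=8: -348; Q=9: -474.
Profit is highest at Q = 0. Equivalently, the lowest AVC in the table is 69/3 ≈ ¥23 at Q = 3, and P = ¥21 falls below it — price never covers variable cost, so the firm shuts down and loses only its fixed cost.

Q = 0 (shut down); profit = -¥130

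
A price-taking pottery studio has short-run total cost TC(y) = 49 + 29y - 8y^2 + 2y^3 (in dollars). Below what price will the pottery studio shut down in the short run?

$21 per unit

Short-run supply begins at min AVC. From VC = 29y - 8y^2 + 2y^3, AVC = 29 - 8y + 2y^2.
dAVC/dy = -8 + 4y = 0 gives y = 2. min AVC = 29 - 8·2 + 2·2^2 = 21.
For P < $21 the firm produces nothing.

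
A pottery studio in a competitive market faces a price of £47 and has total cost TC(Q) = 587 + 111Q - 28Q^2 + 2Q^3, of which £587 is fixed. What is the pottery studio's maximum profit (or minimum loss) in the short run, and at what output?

Profit = -£331 at Q = 8

AVC = 111 - 28Q + 2Q^2; min AVC = £13 at Q = 7. Since P = £47 ≥ min AVC, the firm produces.
With MC = 111 - 56Q + 6Q^2, P = MC on the upward-sloping part at Q* = 8.
TR = 47·8 = 376. TC = 587 + 120 = 707. Profit = 376 − 707 = -£331.
That loss of £331 beats the £587 the firm would lose by shutting down; producing recovers £256 of fixed cost.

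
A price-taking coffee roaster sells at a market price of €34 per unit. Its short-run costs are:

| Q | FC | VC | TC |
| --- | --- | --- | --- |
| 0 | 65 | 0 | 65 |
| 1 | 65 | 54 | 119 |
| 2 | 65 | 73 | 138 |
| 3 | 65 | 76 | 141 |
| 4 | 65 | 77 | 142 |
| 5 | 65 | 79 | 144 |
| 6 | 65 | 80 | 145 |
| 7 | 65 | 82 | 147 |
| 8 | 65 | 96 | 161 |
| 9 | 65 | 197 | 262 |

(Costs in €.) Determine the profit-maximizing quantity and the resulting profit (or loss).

Tabulate TR − TC: Q=0: -65; Q=1: -85; Q=2: -70; Q=3: -39; Q=4: -6; Q=5: 26; Q=6: 59; Q=7: 91; Q=8: 111; Q=9: 44.
Profit is maximized at Q = 8. AVC there is 96/8 = €12 ≤ P, so producing beats shutting down (which would give -€65).

Q = 8; profit = €111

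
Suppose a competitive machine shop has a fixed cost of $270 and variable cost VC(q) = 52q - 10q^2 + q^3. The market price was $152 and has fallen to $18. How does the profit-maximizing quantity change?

Output falls from 10 to 0 (the firm shuts down)

AVC = 52 - 10q + q^2, minimized at q = 5 where min AVC = $27. MC = 52 - 20q + 3q^2.
With P = $152 above the shutdown price, P = MC gives q = 10.
At P = $18 < min AVC = $27, price no longer covers variable cost at any output, so the firm shuts down: q = 0.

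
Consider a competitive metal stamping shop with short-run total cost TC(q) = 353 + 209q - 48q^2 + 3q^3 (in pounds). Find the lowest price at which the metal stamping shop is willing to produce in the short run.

The firm shuts down when price falls below the minimum of average variable cost. AVC = VC/q = 209 - 48q + 3q^2.
dAVC/dq = -48 + 6q = 0 gives q = 8. min AVC = 209 - 48·8 + 3·8^2 = 17.
So the shutdown price is £17.

£17 per unit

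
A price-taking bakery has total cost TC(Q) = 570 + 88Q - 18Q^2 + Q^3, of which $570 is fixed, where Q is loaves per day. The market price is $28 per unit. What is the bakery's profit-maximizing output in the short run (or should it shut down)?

Variable cost is VC = 88Q - 18Q^2 + Q^3, so AVC = VC/Q = 88 - 18Q + Q^2 and MC = dTC/dQ = 88 - 36Q + 3Q^2.
AVC hits its minimum where MC = AVC, at Q = 9, giving min AVC = 88 - 18·9 + 9^2 = $7.
P = $28 exceeds min AVC = $7, so the firm stays open.
Solving P = MC: 60 - 36Q + 3Q^2 = 0 ⇒ Q = 2 or 10. On the upward-sloping branch, Q* = 10.
Check: AVC at Q = 10 is $8 ≤ P, so revenue covers variable cost.
Profit = P·Q − TC = 28·10 − 650 = -$370, a loss, but smaller than the $570 fixed cost the firm would lose by shutting down.

Produce at Q = 10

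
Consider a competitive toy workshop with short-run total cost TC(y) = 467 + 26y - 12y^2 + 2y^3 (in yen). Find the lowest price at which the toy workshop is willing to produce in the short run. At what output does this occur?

¥8 per unit, at y = 3

The shutdown price is the minimum of AVC. VC = 26y - 12y^2 + 2y^3, so AVC = 26 - 12y + 2y^2.
dAVC/dy = -12 + 4y = 0 gives y = 3. min AVC = 26 - 12·3 + 2·3^2 = 8.
For P < ¥8 the firm produces nothing.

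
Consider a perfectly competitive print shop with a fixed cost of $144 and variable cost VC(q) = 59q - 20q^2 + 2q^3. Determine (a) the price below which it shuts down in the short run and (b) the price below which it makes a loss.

AVC = 59 - 20q + 2q^2; minimized at q = 5, giving min AVC = $9. That is the shutdown price.
ATC = 144/q + 59 - 20q + 2q^2. Setting dATC/dq = −144/q^2 − 20 + 4q = 0 gives q = 6 (since 4·6^3 − 20·6^2 = 144).
min ATC = 144/6 + 59 − 20·6 + 2·6^2 = $35. That is the break-even price.
For $9 ≤ P < $35 the firm produces at a loss; below $9 it shuts down.

Shutdown price = $9; break-even price = $35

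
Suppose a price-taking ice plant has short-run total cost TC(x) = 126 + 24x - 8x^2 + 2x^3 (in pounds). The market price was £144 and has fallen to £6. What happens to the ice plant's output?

Output falls from 6 to 0 (the firm shuts down)

AVC = 24 - 8x + 2x^2, minimized at x = 2 where min AVC = £16. MC = 24 - 16x + 6x^2.
With P = £144 above the shutdown price, P = MC gives x = 6.
At P = £6 < min AVC = £16, price no longer covers variable cost at any output, so the firm shuts down: x = 0.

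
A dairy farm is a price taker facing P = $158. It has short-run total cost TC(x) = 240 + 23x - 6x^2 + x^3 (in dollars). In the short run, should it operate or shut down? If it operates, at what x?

Variable cost is VC = 23x - 6x^2 + x^3, so AVC = VC/x = 23 - 6x + x^2 and MC = dTC/dx = 23 - 12x + 3x^2.
AVC is minimized where dAVC/dx = -6 + 2x = 0, at x = 3; min AVC = 23 - 6·3 + 3^2 = $14.
Since P = $158 ≥ min AVC = $14, price covers variable cost and the firm should produce.
Solving P = MC: -135 - 12x + 3x^2 = 0 ⇒ x = -5 or 9. On the upward-sloping branch, x* = 9.
Check: AVC at x = 9 is $50 ≤ P, so revenue covers variable cost.
Profit = P·x − TC = 158·9 − 690 = $732.

Produce at x = 9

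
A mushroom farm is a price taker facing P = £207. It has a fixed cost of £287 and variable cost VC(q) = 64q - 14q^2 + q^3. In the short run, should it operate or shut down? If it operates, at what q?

Produce at q = 13

Strip out fixed cost: VC = 64q - 14q^2 + q^3. Then AVC = 64 - 14q + q^2 and MC = 64 - 28q + 3q^2.
AVC hits its minimum where MC = AVC, at q = 7, giving min AVC = 64 - 14·7 + 7^2 = £15.
Since P = £207 ≥ min AVC = £15, price covers variable cost and the firm should produce.
Set P = MC: 207 = 64 - 28q + 3q^2 → -143 - 28q + 3q^2 = 0. The roots are q = -11/3 and q = 13; the profit-maximizing output is on the rising part of MC, so q* = 13.
Check: AVC at q = 13 is £51 ≤ P, so revenue covers variable cost.
Profit = P·q − TC = 207·13 − 950 = £1741.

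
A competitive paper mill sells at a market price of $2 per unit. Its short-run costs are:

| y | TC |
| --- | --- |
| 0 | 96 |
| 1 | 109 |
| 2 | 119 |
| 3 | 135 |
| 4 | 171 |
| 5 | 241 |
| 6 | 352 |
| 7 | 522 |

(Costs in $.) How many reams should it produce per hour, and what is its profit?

y = 0 (shut down); profit = -$96

Compute π = P·y − TC at each output: y=0: -96; y=1: -107; y=2: -115; y=3: -129; y=4: -163; y=5: -231; y=6: -340; y=7: -508.
Profit is highest at y = 0. Equivalently, the lowest AVC in the table is 23/2 ≈ $11.50 at y = 2, and P = $2 falls below it — price never covers variable cost, so the firm shuts down and loses only its fixed cost.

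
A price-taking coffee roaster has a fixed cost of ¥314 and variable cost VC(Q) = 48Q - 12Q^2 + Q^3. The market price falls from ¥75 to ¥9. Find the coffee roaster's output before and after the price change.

MC = 48 - 24Q + 3Q^2; the shutdown threshold is min AVC = ¥12 (at Q = 6).
At P = ¥75 ≥ min AVC, set P = MC on the rising branch: Q = 9.
At P = ¥9 < min AVC = ¥12, price no longer covers variable cost at any output, so the firm shuts down: Q = 0.

Output falls from 9 to 0 (the firm shuts down)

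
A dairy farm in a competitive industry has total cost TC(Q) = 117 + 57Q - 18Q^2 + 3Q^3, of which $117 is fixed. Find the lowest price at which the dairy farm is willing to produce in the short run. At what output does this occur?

The shutdown price is the minimum of AVC. VC = 57Q - 18Q^2 + 3Q^3, so AVC = 57 - 18Q + 3Q^2.
dAVC/dQ = -18 + 6Q = 0 gives Q = 3. min AVC = 57 - 18·3 + 3·3^2 = 30.
The firm shuts down for any P below $30.

$30 per unit, at Q = 3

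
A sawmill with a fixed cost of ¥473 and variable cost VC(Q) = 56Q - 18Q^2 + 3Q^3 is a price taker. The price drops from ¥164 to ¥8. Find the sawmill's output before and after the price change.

Output falls from 6 to 0 (the firm shuts down)

MC = 56 - 36Q + 9Q^2; the shutdown threshold is min AVC = ¥29 (at Q = 3).
With P = ¥164 above the shutdown price, P = MC gives Q = 6.
At P = ¥8 < min AVC = ¥29, price no longer covers variable cost at any output, so the firm shuts down: Q = 0.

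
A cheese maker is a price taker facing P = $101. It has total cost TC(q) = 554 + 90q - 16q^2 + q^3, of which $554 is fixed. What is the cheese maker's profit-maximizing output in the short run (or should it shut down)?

Produce at q = 11

From TC, MC = TC'(q) = 90 - 32q + 3q^2 and AVC = VC/q = 90 - 16q + q^2.
The AVC parabola has its vertex at q = 16/2 = 8, where AVC = 90 - 16·8 + 8^2 = $26.
Since P = $101 ≥ min AVC = $26, price covers variable cost and the firm should produce.
P = MC gives -11 - 32q + 3q^2 = 0, with roots -1/3 and 11. Take the larger (rising MC): q* = 11.
Check: AVC at q = 11 is $35 ≤ P, so revenue covers variable cost.
Profit = P·q − TC = 101·11 − 939 = $172.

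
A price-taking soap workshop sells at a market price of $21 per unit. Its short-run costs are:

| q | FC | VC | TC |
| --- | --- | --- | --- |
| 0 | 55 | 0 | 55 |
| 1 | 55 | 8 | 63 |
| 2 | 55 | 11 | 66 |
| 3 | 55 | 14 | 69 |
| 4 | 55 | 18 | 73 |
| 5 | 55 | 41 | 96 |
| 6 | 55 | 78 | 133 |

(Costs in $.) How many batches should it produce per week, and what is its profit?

q = 4; profit = $11

Tabulate TR − TC: q=0: -55; q=1: -42; q=2: -24; q=3: -6; q=4: 11; q=5: 9; q=6: -7.
Profit is maximized at q = 4. AVC there is 18/4 = $4.50 ≤ P, so producing beats shutting down (which would give -$55).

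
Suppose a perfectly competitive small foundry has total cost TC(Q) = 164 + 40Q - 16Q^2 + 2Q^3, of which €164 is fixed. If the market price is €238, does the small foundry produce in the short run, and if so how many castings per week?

Produce at Q = 9

Strip out fixed cost: VC = 40Q - 16Q^2 + 2Q^3. Then AVC = 40 - 16Q + 2Q^2 and MC = 40 - 32Q + 6Q^2.
AVC is minimized where dAVC/dQ = -16 + 4Q = 0, at Q = 4; min AVC = 40 - 16·4 + 2·4^2 = €8.
Because €238 ≥ €8, revenue can cover variable cost; the firm operates.
Set P = MC: 238 = 40 - 32Q + 6Q^2 → -198 - 32Q + 6Q^2 = 0. The roots are Q = -11/3 and Q = 9; the profit-maximizing output is on the rising part of MC, so Q* = 9.
Check: AVC at Q = 9 is €58 ≤ P, so revenue covers variable cost.
Profit = P·Q − TC = 238·9 − 686 = €1456.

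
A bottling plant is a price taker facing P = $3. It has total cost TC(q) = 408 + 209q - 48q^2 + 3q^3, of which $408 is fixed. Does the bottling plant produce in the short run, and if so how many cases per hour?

Shut down

Strip out fixed cost: VC = 209q - 48q^2 + 3q^3. Then AVC = 209 - 48q + 3q^2 and MC = 209 - 96q + 9q^2.
AVC hits its minimum where MC = AVC, at q = 8, giving min AVC = 209 - 48·8 + 3·8^2 = $17.
P = $3 lies below min AVC = $17; no output level covers variable cost.
The firm minimizes its loss by shutting down and losing only its fixed cost of $408.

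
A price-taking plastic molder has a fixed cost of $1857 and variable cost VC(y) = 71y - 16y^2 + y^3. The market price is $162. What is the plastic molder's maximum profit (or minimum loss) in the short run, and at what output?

AVC = 71 - 16y + y^2 has its minimum $7 at y = 8; price $162 clears that bar, so the firm operates.
With MC = 71 - 32y + 3y^2, P = MC on the upward-sloping part at y* = 13.
TR = 162·13 = 2106. TC = 1857 + 416 = 2273. Profit = 2106 − 2273 = -$167.
Shutting down would mean losing the fixed cost of $1857, so operating at a loss of $167 is better by $1690.

Profit = -$167 at y = 13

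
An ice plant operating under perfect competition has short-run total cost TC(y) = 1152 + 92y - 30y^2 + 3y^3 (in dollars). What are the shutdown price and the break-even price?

Shutdown price = $17; break-even price = $188

AVC = 92 - 30y + 3y^2; minimized at y = 5, giving min AVC = $17. That is the shutdown price.
ATC = 1152/y + 92 - 30y + 3y^2. Setting dATC/dy = −1152/y^2 − 30 + 6y = 0 gives y = 8 (since 6·8^3 − 30·8^2 = 1152).
min ATC = 1152/8 + 92 − 30·8 + 3·8^2 = $188. That is the break-even price.
For $17 ≤ P < $188 the firm produces at a loss; below $17 it shuts down.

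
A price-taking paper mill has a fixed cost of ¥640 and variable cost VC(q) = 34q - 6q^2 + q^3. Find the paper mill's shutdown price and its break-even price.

AVC = 34 - 6q + q^2; minimized at q = 3, giving min AVC = ¥25. That is the shutdown price.
ATC = 640/q + 34 - 6q + q^2. Setting dATC/dq = −640/q^2 − 6 + 2q = 0 gives q = 8 (since 2·8^3 − 6·8^2 = 640).
min ATC = 640/8 + 34 − 6·8 + 8^2 = ¥130. That is the break-even price.
For ¥25 ≤ P < ¥130 the firm produces at a loss; below ¥25 it shuts down.

Shutdown price = ¥25; break-even price = ¥130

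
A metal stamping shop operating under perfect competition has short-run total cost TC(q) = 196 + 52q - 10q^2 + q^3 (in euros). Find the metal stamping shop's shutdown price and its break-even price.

Shutdown price = min AVC. AVC = 52 - 10q + q^2, with vertex at q = 5 and minimum €27.
ATC = 196/q + 52 - 10q + q^2. Setting dATC/dq = −196/q^2 − 10 + 2q = 0 gives q = 7 (since 2·7^3 − 10·7^2 = 196).
min ATC = 196/7 + 52 − 10·7 + 7^2 = €59. That is the break-even price.
For €27 ≤ P < €59 the firm produces at a loss; below €27 it shuts down.

Shutdown price = €27; break-even price = €59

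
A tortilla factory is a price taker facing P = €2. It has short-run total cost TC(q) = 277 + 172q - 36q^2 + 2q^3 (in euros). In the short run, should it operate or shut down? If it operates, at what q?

Strip out fixed cost: VC = 172q - 36q^2 + 2q^3. Then AVC = 172 - 36q + 2q^2 and MC = 172 - 72q + 6q^2.
AVC hits its minimum where MC = AVC, at q = 9, giving min AVC = 172 - 36·9 + 2·9^2 = €10.
With P < min AVC (€2 < €10), every unit sold adds to the loss.
The firm minimizes its loss by shutting down and losing only its fixed cost of €277.

Shut down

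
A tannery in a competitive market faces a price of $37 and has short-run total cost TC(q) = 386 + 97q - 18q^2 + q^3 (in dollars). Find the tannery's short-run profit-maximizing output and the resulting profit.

Profit = -$186 at q = 10

AVC = 97 - 18q + q^2; min AVC = $16 at q = 9. Since P = $37 ≥ min AVC, the firm produces.
With MC = 97 - 36q + 3q^2, P = MC on the upward-sloping part at q* = 10.
TR = 37·10 = 370. TC = 386 + 170 = 556. Profit = 370 − 556 = -$186.
Shutting down would mean losing the fixed cost of $386, so operating at a loss of $186 is better by $200.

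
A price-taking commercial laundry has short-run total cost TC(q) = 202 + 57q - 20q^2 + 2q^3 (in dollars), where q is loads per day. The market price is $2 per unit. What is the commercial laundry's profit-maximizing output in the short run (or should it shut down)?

Shut down

From TC, MC = TC'(q) = 57 - 40q + 6q^2 and AVC = VC/q = 57 - 20q + 2q^2.
The AVC parabola has its vertex at q = 20/4 = 5, where AVC = 57 - 20·5 + 2·5^2 = $7.
P = $2 lies below min AVC = $7; no output level covers variable cost.
Best response: produce nothing and absorb the $202 fixed cost.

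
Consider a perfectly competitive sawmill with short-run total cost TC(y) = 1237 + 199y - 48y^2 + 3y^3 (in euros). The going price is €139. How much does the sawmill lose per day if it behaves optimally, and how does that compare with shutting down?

Profit = -€37 at y = 10

AVC = 199 - 48y + 3y^2 has its minimum €7 at y = 8; price €139 clears that bar, so the firm operates.
With MC = 199 - 96y + 9y^2, P = MC on the upward-sloping part at y* = 10.
TR = 139·10 = 1390. TC = 1237 + 190 = 1427. Profit = 1390 − 1427 = -€37.
Shutting down would mean losing the fixed cost of €1237, so operating at a loss of €37 is better by €1200.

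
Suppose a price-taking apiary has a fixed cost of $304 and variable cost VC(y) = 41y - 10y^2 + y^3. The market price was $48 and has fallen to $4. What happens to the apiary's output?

MC = 41 - 20y + 3y^2; the shutdown threshold is min AVC = $16 (at y = 5).
At P = $48 ≥ min AVC, set P = MC on the rising branch: y = 7.
At P = $4 < min AVC = $16, price no longer covers variable cost at any output, so the firm shuts down: y = 0.

Output falls from 7 to 0 (the firm shuts down)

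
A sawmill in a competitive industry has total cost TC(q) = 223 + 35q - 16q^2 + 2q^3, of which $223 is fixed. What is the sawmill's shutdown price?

The firm shuts down when price falls below the minimum of average variable cost. AVC = VC/q = 35 - 16q + 2q^2.
dAVC/dq = -16 + 4q = 0 gives q = 4. min AVC = 35 - 16·4 + 2·4^2 = 3.
So the shutdown price is $3.

$3 per unit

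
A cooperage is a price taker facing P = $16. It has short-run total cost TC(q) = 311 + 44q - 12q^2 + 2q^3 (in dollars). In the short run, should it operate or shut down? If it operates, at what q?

Strip out fixed cost: VC = 44q - 12q^2 + 2q^3. Then AVC = 44 - 12q + 2q^2 and MC = 44 - 24q + 6q^2.
AVC hits its minimum where MC = AVC, at q = 3, giving min AVC = 44 - 12·3 + 2·3^2 = $26.
Since P = $16 < min AVC = $26, price fails to cover variable cost at any output.
The firm minimizes its loss by shutting down and losing only its fixed cost of $311.

Shut down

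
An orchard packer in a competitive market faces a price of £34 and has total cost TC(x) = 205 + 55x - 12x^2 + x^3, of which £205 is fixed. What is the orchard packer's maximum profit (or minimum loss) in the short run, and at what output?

Profit = -£107 at x = 7

AVC = 55 - 12x + x^2; min AVC = £19 at x = 6. Since P = £34 ≥ min AVC, the firm produces.
MC = 55 - 24x + 3x^2. Setting P = MC and taking the root on the rising branch gives x* = 7.
TR = 34·7 = 238. TC = 205 + 140 = 345. Profit = 238 − 345 = -£107.
That loss of £107 beats the £205 the firm would lose by shutting down; producing recovers £98 of fixed cost.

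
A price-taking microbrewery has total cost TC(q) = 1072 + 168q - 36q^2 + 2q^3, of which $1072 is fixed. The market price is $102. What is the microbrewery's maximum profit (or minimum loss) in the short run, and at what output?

Profit = -$104 at q = 11

AVC = 168 - 36q + 2q^2; min AVC = $6 at q = 9. Since P = $102 ≥ min AVC, the firm produces.
With MC = 168 - 72q + 6q^2, P = MC on the upward-sloping part at q* = 11.
TR = 102·11 = 1122. TC = 1072 + 154 = 1226. Profit = 1122 − 1226 = -$104.
By producing, the firm covers all variable cost plus $968 of fixed cost; shutting down would lose the full $1072.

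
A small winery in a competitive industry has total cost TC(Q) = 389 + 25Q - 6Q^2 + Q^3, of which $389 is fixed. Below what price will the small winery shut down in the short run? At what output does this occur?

The firm shuts down when price falls below the minimum of average variable cost. AVC = VC/Q = 25 - 6Q + Q^2.
At the minimum of AVC, MC = AVC. MC = 25 - 12Q + 3Q^2; setting MC = AVC gives 2Q^2 - 6Q = 0, so Q = 3. min AVC = 16.
For P < $16 the firm produces nothing.

$16 per unit, at Q = 3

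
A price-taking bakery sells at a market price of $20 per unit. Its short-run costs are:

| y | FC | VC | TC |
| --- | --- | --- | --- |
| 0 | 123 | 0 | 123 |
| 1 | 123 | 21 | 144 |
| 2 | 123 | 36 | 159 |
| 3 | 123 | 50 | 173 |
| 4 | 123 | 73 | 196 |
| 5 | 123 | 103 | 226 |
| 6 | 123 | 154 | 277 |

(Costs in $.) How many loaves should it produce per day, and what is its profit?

Profit at each row (π = 20y − TC): y=0: -123; y=1: -124; y=2: -119; y=3: -113; y=4: -116; y=5: -126; y=6: -157.
Profit is maximized at y = 3. AVC there is 50/3 = $16.67 ≤ P, so producing beats shutting down (which would give -$123).

y = 3; profit = -$113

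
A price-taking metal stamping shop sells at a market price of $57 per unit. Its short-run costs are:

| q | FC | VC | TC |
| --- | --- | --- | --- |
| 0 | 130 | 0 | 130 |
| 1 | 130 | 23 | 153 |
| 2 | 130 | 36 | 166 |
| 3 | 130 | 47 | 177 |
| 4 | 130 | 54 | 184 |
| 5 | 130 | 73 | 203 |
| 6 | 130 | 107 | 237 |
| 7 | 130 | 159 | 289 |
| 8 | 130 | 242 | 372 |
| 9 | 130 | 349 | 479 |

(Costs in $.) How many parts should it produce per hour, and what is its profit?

Compute π = P·q − TC at each output: q=0: -130; q=1: -96; q=2: -52; q=3: -6; q=4: 44; q=5: 82; q=6: 105; q=7: 110; q=8: 84; q=9: 34.
Profit is maximized at q = 7. AVC there is 159/7 = $22.71 ≤ P, so producing beats shutting down (which would give -$130).

q = 7; profit = $110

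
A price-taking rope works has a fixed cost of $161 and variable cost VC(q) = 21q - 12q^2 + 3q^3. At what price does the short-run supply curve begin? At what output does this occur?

$9 per unit, at q = 2

Short-run supply begins at min AVC. From VC = 21q - 12q^2 + 3q^3, AVC = 21 - 12q + 3q^2.
At the minimum of AVC, MC = AVC. MC = 21 - 24q + 9q^2; setting MC = AVC gives 6q^2 - 12q = 0, so q = 2. min AVC = 9.
For P < $9 the firm produces nothing.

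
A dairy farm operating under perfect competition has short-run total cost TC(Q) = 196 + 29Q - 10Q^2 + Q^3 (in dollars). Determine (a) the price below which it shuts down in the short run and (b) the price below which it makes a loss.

Shutdown price = $4; break-even price = $36

AVC = 29 - 10Q + Q^2; minimized at Q = 5, giving min AVC = $4. That is the shutdown price.
ATC = 196/Q + 29 - 10Q + Q^2. Setting dATC/dQ = −196/Q^2 − 10 + 2Q = 0 gives Q = 7 (since 2·7^3 − 10·7^2 = 196).
min ATC = 196/7 + 29 − 10·7 + 7^2 = $36. That is the break-even price.
Between these two prices the firm operates at a loss; above $36 it earns a profit.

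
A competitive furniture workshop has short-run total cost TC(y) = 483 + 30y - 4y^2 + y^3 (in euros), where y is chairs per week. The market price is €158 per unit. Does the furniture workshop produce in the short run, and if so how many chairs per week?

Produce at y = 8

Variable cost is VC = 30y - 4y^2 + y^3, so AVC = VC/y = 30 - 4y + y^2 and MC = dTC/dy = 30 - 8y + 3y^2.
AVC is minimized where dAVC/dy = -4 + 2y = 0, at y = 2; min AVC = 30 - 4·2 + 2^2 = €26.
Because €158 ≥ €26, revenue can cover variable cost; the firm operates.
Set P = MC: 158 = 30 - 8y + 3y^2 → -128 - 8y + 3y^2 = 0. The roots are y = -16/3 and y = 8; the profit-maximizing output is on the rising part of MC, so y* = 8.
Check: AVC at y = 8 is €62 ≤ P, so revenue covers variable cost.
Profit = P·y − TC = 158·8 − 979 = €285.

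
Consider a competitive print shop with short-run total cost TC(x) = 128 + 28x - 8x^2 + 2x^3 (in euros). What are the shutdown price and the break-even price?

Shutdown price = €20; break-even price = €60

AVC = 28 - 8x + 2x^2; minimized at x = 2, giving min AVC = €20. That is the shutdown price.
ATC = 128/x + 28 - 8x + 2x^2. Setting dATC/dx = −128/x^2 − 8 + 4x = 0 gives x = 4 (since 4·4^3 − 8·4^2 = 128).
min ATC = 128/4 + 28 − 8·4 + 2·4^2 = €60. That is the break-even price.
For €20 ≤ P < €60 the firm produces at a loss; below €20 it shuts down.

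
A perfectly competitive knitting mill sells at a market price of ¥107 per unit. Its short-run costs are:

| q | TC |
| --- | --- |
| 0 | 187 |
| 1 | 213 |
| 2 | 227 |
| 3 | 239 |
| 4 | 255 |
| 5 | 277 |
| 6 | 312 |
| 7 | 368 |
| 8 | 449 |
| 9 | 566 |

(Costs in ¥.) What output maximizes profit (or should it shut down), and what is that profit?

q = 8; profit = ¥407

Compute π = P·q − TC at each output: q=0: -187; q=1: -106; q=2: -13; q=3: 82; q=4: 173; q=5: 258; q=6: 330; q=7: 381; q=8: 407; q=9: 397.
Profit is maximized at q = 8. AVC there is 262/8 = ¥32.75 ≤ P, so producing beats shutting down (which would give -¥187).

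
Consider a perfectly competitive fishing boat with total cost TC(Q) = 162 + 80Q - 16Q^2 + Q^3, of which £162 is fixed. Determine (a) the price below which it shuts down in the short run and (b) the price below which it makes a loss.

Shutdown price = min AVC. AVC = 80 - 16Q + Q^2, with vertex at Q = 8 and minimum £16.
ATC = 162/Q + 80 - 16Q + Q^2. Setting dATC/dQ = −162/Q^2 − 16 + 2Q = 0 gives Q = 9 (since 2·9^3 − 16·9^2 = 162).
min ATC = 162/9 + 80 − 16·9 + 9^2 = £35. That is the break-even price.
For £16 ≤ P < £35 the firm produces at a loss; below £16 it shuts down.

Shutdown price = £16; break-even price = £35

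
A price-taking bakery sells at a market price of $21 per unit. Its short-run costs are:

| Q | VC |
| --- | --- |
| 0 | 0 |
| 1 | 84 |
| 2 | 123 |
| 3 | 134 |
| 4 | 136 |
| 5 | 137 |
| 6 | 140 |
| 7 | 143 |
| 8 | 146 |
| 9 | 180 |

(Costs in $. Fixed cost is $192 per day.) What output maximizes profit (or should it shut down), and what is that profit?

Q = 8; profit = -$170

Compute π = P·Q − TC at each output: Q=0: -192; Q=1: -255; Q=2: -273; Q=3: -263; Q=4: -244; Q=5: -224; Q=6: -206; Q=7: -188; Q=8: -170; Q=9: -183.
Profit is maximized at Q = 8. AVC there is 146/8 = $18.25 ≤ P, so producing beats shutting down (which would give -$192).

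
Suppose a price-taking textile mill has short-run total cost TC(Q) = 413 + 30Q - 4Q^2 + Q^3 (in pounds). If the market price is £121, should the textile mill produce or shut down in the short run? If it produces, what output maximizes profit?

From TC, MC = TC'(Q) = 30 - 8Q + 3Q^2 and AVC = VC/Q = 30 - 4Q + Q^2.
AVC is minimized where dAVC/dQ = -4 + 2Q = 0, at Q = 2; min AVC = 30 - 4·2 + 2^2 = £26.
Because £121 ≥ £26, revenue can cover variable cost; the firm operates.
Solving P = MC: -91 - 8Q + 3Q^2 = 0 ⇒ Q = -13/3 or 7. On the upward-sloping branch, Q* = 7.
Check: AVC at Q = 7 is £51 ≤ P, so revenue covers variable cost.
Profit = P·Q − TC = 121·7 − 770 = £77.

Produce at Q = 7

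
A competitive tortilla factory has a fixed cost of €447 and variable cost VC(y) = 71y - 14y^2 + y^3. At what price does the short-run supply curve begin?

€22 per unit

The firm shuts down when price falls below the minimum of average variable cost. AVC = VC/y = 71 - 14y + y^2.
At the minimum of AVC, MC = AVC. MC = 71 - 28y + 3y^2; setting MC = AVC gives 2y^2 - 14y = 0, so y = 7. min AVC = 22.
For P < €22 the firm produces nothing.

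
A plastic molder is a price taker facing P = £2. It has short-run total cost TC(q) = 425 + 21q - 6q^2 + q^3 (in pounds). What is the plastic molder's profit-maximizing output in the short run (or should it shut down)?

Strip out fixed cost: VC = 21q - 6q^2 + q^3. Then AVC = 21 - 6q + q^2 and MC = 21 - 12q + 3q^2.
The AVC parabola has its vertex at q = 6/2 = 3, where AVC = 21 - 6·3 + 3^2 = £12.
Since P = £2 < min AVC = £12, price fails to cover variable cost at any output.
The firm minimizes its loss by shutting down and losing only its fixed cost of £425.

Shut down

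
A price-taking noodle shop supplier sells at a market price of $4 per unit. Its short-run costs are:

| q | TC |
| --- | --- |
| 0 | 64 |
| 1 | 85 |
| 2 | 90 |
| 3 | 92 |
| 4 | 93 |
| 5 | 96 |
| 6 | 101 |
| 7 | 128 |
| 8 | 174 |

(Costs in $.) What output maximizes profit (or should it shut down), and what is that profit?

q = 0 (shut down); profit = -$64

Tabulate TR − TC: q=0: -64; q=1: -81; q=2: -82; q=3: -80; q=4: -77; q=5: -76; q=6: -77; q=7: -100; q=8: -142.
Profit is highest at q = 0. Equivalently, the lowest AVC in the table is 37/6 ≈ $6.17 at q = 6, and P = $4 falls below it — price never covers variable cost, so the firm shuts down and loses only its fixed cost.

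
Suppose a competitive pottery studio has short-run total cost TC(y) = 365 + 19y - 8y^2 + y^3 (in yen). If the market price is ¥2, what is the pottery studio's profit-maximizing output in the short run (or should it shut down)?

Variable cost is VC = 19y - 8y^2 + y^3, so AVC = VC/y = 19 - 8y + y^2 and MC = dTC/dy = 19 - 16y + 3y^2.
AVC is minimized where dAVC/dy = -8 + 2y = 0, at y = 4; min AVC = 19 - 8·4 + 4^2 = ¥3.
With P < min AVC (¥2 < ¥3), every unit sold adds to the loss.
Shutting down limits the loss to fixed cost, ¥365.

Shut down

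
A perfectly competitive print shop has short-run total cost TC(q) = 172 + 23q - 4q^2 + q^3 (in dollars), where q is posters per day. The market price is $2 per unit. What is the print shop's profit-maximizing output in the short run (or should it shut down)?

From TC, MC = TC'(q) = 23 - 8q + 3q^2 and AVC = VC/q = 23 - 4q + q^2.
AVC hits its minimum where MC = AVC, at q = 2, giving min AVC = 23 - 4·2 + 2^2 = $19.
P = $2 lies below min AVC = $19; no output level covers variable cost.
Shutting down limits the loss to fixed cost, $172.

Shut down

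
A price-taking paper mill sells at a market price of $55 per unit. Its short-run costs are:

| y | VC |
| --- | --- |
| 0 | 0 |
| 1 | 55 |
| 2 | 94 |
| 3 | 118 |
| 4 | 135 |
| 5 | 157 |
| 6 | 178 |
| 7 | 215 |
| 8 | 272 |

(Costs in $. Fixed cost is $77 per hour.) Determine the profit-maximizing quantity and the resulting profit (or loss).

Profit at each row (π = 55y − TC): y=0: -77; y=1: -77; y=2: -61; y=3: -30; y=4: 8; y=5: 41; y=6: 75; y=7: 93; y=8: 91.
Profit is maximized at y = 7. AVC there is 215/7 = $30.71 ≤ P, so producing beats shutting down (which would give -$77).

y = 7; profit = $93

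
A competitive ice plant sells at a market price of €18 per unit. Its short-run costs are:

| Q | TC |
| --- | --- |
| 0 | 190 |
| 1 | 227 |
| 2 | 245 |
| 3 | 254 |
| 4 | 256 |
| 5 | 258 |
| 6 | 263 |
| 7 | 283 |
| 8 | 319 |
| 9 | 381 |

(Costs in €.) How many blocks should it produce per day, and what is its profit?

Compute π = P·Q − TC at each output: Q=0: -190; Q=1: -209; Q=2: -209; Q=3: -200; Q=4: -184; Q=5: -168; Q=6: -155; Q=7: -157; Q=8: -175; Q=9: -219.
Profit is maximized at Q = 6. AVC there is 73/6 = €12.17 ≤ P, so producing beats shutting down (which would give -€190).

Q = 6; profit = -€155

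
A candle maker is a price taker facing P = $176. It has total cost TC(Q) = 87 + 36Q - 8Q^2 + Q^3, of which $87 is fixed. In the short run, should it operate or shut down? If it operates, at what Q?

From TC, MC = TC'(Q) = 36 - 16Q + 3Q^2 and AVC = VC/Q = 36 - 8Q + Q^2.
The AVC parabola has its vertex at Q = 8/2 = 4, where AVC = 36 - 8·4 + 4^2 = $20.
Because $176 ≥ $20, revenue can cover variable cost; the firm operates.
P = MC gives -140 - 16Q + 3Q^2 = 0, with roots -14/3 and 10. Take the larger (rising MC): Q* = 10.
Check: AVC at Q = 10 is $56 ≤ P, so revenue covers variable cost.
Profit = P·Q − TC = 176·10 − 647 = $1113.

Produce at Q = 10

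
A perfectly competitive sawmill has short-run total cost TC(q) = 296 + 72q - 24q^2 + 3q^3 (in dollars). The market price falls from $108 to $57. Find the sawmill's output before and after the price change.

AVC = 72 - 24q + 3q^2, minimized at q = 4 where min AVC = $24. MC = 72 - 48q + 9q^2.
At P = $108 ≥ min AVC, set P = MC on the rising branch: q = 6.
At P = $57 ≥ min AVC, set P = MC: q = 5. The firm stays open but cuts output.

Output falls from 6 to 5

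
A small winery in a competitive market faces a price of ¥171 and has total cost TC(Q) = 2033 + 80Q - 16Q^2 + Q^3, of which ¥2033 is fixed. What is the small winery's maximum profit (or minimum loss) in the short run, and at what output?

AVC = 80 - 16Q + Q^2 has its minimum ¥16 at Q = 8; price ¥171 clears that bar, so the firm operates.
MC = 80 - 32Q + 3Q^2. Setting P = MC and taking the root on the rising branch gives Q* = 13.
TR = 171·13 = 2223. TC = 2033 + 533 = 2566. Profit = 2223 − 2566 = -¥343.
By producing, the firm covers all variable cost plus ¥1690 of fixed cost; shutting down would lose the full ¥2033.

Profit = -¥343 at Q = 13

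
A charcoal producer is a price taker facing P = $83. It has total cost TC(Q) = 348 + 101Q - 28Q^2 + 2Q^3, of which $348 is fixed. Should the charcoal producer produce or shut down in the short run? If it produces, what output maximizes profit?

Produce at Q = 9

Strip out fixed cost: VC = 101Q - 28Q^2 + 2Q^3. Then AVC = 101 - 28Q + 2Q^2 and MC = 101 - 56Q + 6Q^2.
AVC hits its minimum where MC = AVC, at Q = 7, giving min AVC = 101 - 28·7 + 2·7^2 = $3.
P = $83 exceeds min AVC = $3, so the firm stays open.
Set P = MC: 83 = 101 - 56Q + 6Q^2 → 18 - 56Q + 6Q^2 = 0. The roots are Q = 1/3 and Q = 9; the profit-maximizing output is on the rising part of MC, so Q* = 9.
Check: AVC at Q = 9 is $11 ≤ P, so revenue covers variable cost.
Profit = P·Q − TC = 83·9 − 447 = $300.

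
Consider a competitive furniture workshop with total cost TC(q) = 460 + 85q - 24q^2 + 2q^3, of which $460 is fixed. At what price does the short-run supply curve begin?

The shutdown price is the minimum of AVC. VC = 85q - 24q^2 + 2q^3, so AVC = 85 - 24q + 2q^2.
dAVC/dq = -24 + 4q = 0 gives q = 6. min AVC = 85 - 24·6 + 2·6^2 = 13.
The firm shuts down for any P below $13.

$13 per unit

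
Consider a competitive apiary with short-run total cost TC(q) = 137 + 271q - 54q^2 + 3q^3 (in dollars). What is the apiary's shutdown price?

$28 per unit

The firm shuts down when price falls below the minimum of average variable cost. AVC = VC/q = 271 - 54q + 3q^2.
dAVC/dq = -54 + 6q = 0 gives q = 9. min AVC = 271 - 54·9 + 3·9^2 = 28.
The firm shuts down for any P below $28.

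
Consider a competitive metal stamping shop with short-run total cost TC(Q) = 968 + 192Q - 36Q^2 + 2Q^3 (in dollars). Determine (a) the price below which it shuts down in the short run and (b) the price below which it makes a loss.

Shutdown price = $30; break-even price = $126

AVC = 192 - 36Q + 2Q^2; minimized at Q = 9, giving min AVC = $30. That is the shutdown price.
ATC = 968/Q + 192 - 36Q + 2Q^2. Setting dATC/dQ = −968/Q^2 − 36 + 4Q = 0 gives Q = 11 (since 4·11^3 − 36·11^2 = 968).
min ATC = 968/11 + 192 − 36·11 + 2·11^2 = $126. That is the break-even price.
For $30 ≤ P < $126 the firm produces at a loss; below $30 it shuts down.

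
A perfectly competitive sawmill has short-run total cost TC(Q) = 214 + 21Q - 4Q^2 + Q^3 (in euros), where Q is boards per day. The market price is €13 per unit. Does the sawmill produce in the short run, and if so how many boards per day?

Variable cost is VC = 21Q - 4Q^2 + Q^3, so AVC = VC/Q = 21 - 4Q + Q^2 and MC = dTC/dQ = 21 - 8Q + 3Q^2.
The AVC parabola has its vertex at Q = 4/2 = 2, where AVC = 21 - 4·2 + 2^2 = €17.
P = €13 lies below min AVC = €17; no output level covers variable cost.
Shutting down limits the loss to fixed cost, €214.

Shut down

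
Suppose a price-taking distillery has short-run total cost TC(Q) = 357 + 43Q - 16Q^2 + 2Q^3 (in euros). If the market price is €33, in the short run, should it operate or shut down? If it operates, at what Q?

Produce at Q = 5

Strip out fixed cost: VC = 43Q - 16Q^2 + 2Q^3. Then AVC = 43 - 16Q + 2Q^2 and MC = 43 - 32Q + 6Q^2.
The AVC parabola has its vertex at Q = 16/4 = 4, where AVC = 43 - 16·4 + 2·4^2 = €11.
Because €33 ≥ €11, revenue can cover variable cost; the firm operates.
P = MC gives 10 - 32Q + 6Q^2 = 0, with roots 1/3 and 5. Take the larger (rising MC): Q* = 5.
Check: AVC at Q = 5 is €13 ≤ P, so revenue covers variable cost.
Profit = P·Q − TC = 33·5 − 422 = -€257, a loss, but smaller than the €357 fixed cost the firm would lose by shutting down.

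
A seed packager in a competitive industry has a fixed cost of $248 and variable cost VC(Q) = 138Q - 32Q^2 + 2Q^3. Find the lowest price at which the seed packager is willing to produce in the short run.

The shutdown price is the minimum of AVC. VC = 138Q - 32Q^2 + 2Q^3, so AVC = 138 - 32Q + 2Q^2.
At the minimum of AVC, MC = AVC. MC = 138 - 64Q + 6Q^2; setting MC = AVC gives 4Q^2 - 32Q = 0, so Q = 8. min AVC = 10.
The firm shuts down for any P below $10.

$10 per unit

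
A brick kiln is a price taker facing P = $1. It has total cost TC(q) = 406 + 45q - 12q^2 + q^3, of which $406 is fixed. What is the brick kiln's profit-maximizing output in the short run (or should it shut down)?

From TC, MC = TC'(q) = 45 - 24q + 3q^2 and AVC = VC/q = 45 - 12q + q^2.
The AVC parabola has its vertex at q = 12/2 = 6, where AVC = 45 - 12·6 + 6^2 = $9.
Since P = $1 < min AVC = $9, price fails to cover variable cost at any output.
The firm minimizes its loss by shutting down and losing only its fixed cost of $406.

Shut down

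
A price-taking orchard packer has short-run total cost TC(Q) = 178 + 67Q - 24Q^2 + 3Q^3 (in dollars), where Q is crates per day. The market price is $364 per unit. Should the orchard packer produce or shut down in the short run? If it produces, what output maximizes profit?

Strip out fixed cost: VC = 67Q - 24Q^2 + 3Q^3. Then AVC = 67 - 24Q + 3Q^2 and MC = 67 - 48Q + 9Q^2.
AVC is minimized where dAVC/dQ = -24 + 6Q = 0, at Q = 4; min AVC = 67 - 24·4 + 3·4^2 = $19.
Because $364 ≥ $19, revenue can cover variable cost; the firm operates.
P = MC gives -297 - 48Q + 9Q^2 = 0, with roots -11/3 and 9. Take the larger (rising MC): Q* = 9.
Check: AVC at Q = 9 is $94 ≤ P, so revenue covers variable cost.
Profit = P·Q − TC = 364·9 − 1024 = $2252.

Produce at Q = 9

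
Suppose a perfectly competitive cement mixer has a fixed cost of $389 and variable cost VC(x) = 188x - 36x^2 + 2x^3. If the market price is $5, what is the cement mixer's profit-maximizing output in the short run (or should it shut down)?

Shut down

Strip out fixed cost: VC = 188x - 36x^2 + 2x^3. Then AVC = 188 - 36x + 2x^2 and MC = 188 - 72x + 6x^2.
AVC is minimized where dAVC/dx = -36 + 4x = 0, at x = 9; min AVC = 188 - 36·9 + 2·9^2 = $26.
With P < min AVC ($5 < $26), every unit sold adds to the loss.
The firm minimizes its loss by shutting down and losing only its fixed cost of $389.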